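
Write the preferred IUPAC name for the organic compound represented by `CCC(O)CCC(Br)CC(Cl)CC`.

6-bromo-8-chlorodecan-3-ol

The longest carbon chain that includes the –OH group has 10 carbons, so the parent hydride is decane.
An alcohol (–OH) is the principal characteristic group, giving the suffix -ol.
Choose the numbering such that numbering from this end puts the hydroxyl group at C-3 rather than C-8.
With this numbering: the hydroxyl at C-3; a bromo group at C-6; a chloro group at C-8.
The substituents are ordered alphabetically, ignoring any di-/tri- multipliers.
The name is 6-bromo-8-chlorodecan-3-ol.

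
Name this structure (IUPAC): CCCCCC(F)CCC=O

4-fluorononanal

The longest chain bearing the –CHO group is 9 carbons long (nonane).
An aldehyde (terminal –CHO) is the principal characteristic group, giving the suffix -al.
Number the chain so that the aldehyde carbon is C-1 by definition.
With this numbering: a fluoro group at C-4.
Assembling the pieces gives 4-fluorononanal.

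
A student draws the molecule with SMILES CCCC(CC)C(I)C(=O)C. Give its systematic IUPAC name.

4-ethyl-3-iodoheptan-2-one

Counting along the main chain through the carbonyl gives 7 carbons: the parent is heptane.
The principal characteristic group is a ketone (C=O on an internal carbon), named with the suffix -one.
The numbering direction is chosen so that numbering from this end puts the carbonyl group at C-2 rather than C-6.
With this numbering: the carbonyl at C-2; an ethyl group at C-4; an iodo group at C-3.
The substituents are ordered alphabetically, ignoring any di-/tri- multipliers.
Putting it together: 4-ethyl-3-iodoheptan-2-one.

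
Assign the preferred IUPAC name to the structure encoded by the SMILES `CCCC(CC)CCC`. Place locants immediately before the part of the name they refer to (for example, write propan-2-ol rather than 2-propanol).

4-ethylheptane

The longest continuous carbon chain has 7 atoms, so the parent hydride is heptane.
The molecule is symmetric, so either numbering direction gives the same locants.
With this numbering: an ethyl group at C-4.
Putting it together: 4-ethylheptane.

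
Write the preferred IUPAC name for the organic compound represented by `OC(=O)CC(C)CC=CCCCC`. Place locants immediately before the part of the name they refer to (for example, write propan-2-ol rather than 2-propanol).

3-methyldec-5-enoic acid

The longest chain bearing the –COOH group and the multiple bond is 10 carbons long (decane).
The highest-priority functional group is a carboxylic acid (terminal –COOH), so the name ends in -oic acid.
There is one C=C double bond, indicated by the ending -ene.
Choose the numbering such that the carboxylic acid carbon is C-1 by definition.
This places the double bond between C-5 and C-6; a methyl group at C-3.
Putting it together: 3-methyldec-5-enoic acid.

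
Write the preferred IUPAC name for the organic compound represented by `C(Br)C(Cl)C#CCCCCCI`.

Counting along the main chain through the multiple bond gives 9 carbons: the parent is nonane.
The chain contains a C≡C triple bond, so the unsaturation ending is -yne.
Choose the numbering such that numbering from this end puts the triple bond at C-3 rather than C-6.
This places the triple bond between C-3 and C-4; a bromo group at C-1; a chloro group at C-2; an iodo group at C-9.
Substituent prefixes are cited in alphabetical order (multiplying prefixes like di-/tri- are ignored for ordering).
The name is 1-bromo-2-chloro-9-iodonon-3-yne.

1-bromo-2-chloro-9-iodonon-3-yne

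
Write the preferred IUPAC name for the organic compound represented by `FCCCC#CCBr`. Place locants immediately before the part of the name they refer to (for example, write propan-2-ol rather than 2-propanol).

The longest carbon chain that includes the multiple bond has 6 carbons, so the parent hydride is hexane.
There is one C≡C triple bond, indicated by the ending -yne.
Number the chain so that numbering from this end puts the triple bond at C-2 rather than C-4.
This places the triple bond between C-2 and C-3; a bromo group at C-1; a fluoro group at C-6.
Substituent prefixes are cited in alphabetical order (multiplying prefixes like di-/tri- are ignored for ordering).
Assembling the pieces gives 1-bromo-6-fluorohex-2-yne.

1-bromo-6-fluorohex-2-yne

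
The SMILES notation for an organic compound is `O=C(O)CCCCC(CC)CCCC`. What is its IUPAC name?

The longest carbon chain that includes the –COOH group has 10 carbons, so the parent hydride is decane.
A carboxylic acid (terminal –COOH) is the principal characteristic group, giving the suffix -oic acid.
The numbering direction is chosen so that the carboxylic acid carbon is C-1 by definition.
This places an ethyl group at C-6.
Putting it together: 6-ethyldecanoic acid.

6-ethyldecanoic acid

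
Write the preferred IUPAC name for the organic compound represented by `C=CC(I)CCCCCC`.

Counting along the main chain through the multiple bond gives 9 carbons: the parent is nonane.
There is one C=C double bond, indicated by the ending -ene.
The numbering direction is chosen so that numbering from this end puts the double bond at C-1 rather than C-8.
With this numbering: the double bond between C-1 and C-2; an iodo group at C-3.
Assembling the pieces gives 3-iodonon-1-ene.

3-iodonon-1-ene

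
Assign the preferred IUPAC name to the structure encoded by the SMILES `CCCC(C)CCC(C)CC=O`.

The longest carbon chain that includes the –CHO group has 9 carbons, so the parent hydride is nonane.
An aldehyde (terminal –CHO) is the principal characteristic group, giving the suffix -al.
Number the chain so that the aldehyde carbon is C-1 by definition.
This places methyl groups at C-3 and C-6.
Assembling the pieces gives 3,6-dimethylnonanal.

3,6-dimethylnonanal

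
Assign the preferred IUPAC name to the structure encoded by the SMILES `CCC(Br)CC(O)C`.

4-bromohexan-2-ol

Counting along the main chain through the –OH group gives 6 carbons: the parent is hexane.
The highest-priority functional group is an alcohol (–OH), so the name ends in -ol.
Choose the numbering such that numbering from this end puts the hydroxyl group at C-2 rather than C-5.
With this numbering: the hydroxyl at C-2; a bromo group at C-4.
The name is 4-bromohexan-2-ol.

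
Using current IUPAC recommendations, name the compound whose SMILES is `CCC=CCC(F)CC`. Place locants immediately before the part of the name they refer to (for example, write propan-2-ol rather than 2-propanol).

6-fluorooct-3-ene

The longest chain bearing the multiple bond is 8 carbons long (octane).
A C=C double bond in the chain gives the infix -ene-.
The numbering direction is chosen so that numbering from this end puts the double bond at C-3 rather than C-5.
With this numbering: the double bond between C-3 and C-4; a fluoro group at C-6.
Putting it together: 6-fluorooct-3-ene.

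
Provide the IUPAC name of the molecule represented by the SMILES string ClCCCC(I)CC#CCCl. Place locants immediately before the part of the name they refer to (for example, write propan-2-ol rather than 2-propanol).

1,8-dichloro-5-iodooct-2-yne

Counting along the main chain through the multiple bond gives 8 carbons: the parent is octane.
The chain contains a C≡C triple bond, so the unsaturation ending is -yne.
Number the chain so that numbering from this end puts the triple bond at C-2 rather than C-6.
With this numbering: the triple bond between C-2 and C-3; chloro groups at C-1 and C-8; an iodo group at C-5.
Prefixes are listed alphabetically: chloro, iodo.
Putting it together: 1,8-dichloro-5-iodooct-2-yne.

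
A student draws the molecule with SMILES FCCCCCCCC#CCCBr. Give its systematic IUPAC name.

1-bromo-11-fluoroundec-3-yne

The longest carbon chain that includes the multiple bond has 11 carbons, so the parent hydride is undecane.
There is one C≡C triple bond, indicated by the ending -yne.
Number the chain so that numbering from this end puts the triple bond at C-3 rather than C-8.
This places the triple bond between C-3 and C-4; a bromo group at C-1; a fluoro group at C-11.
The substituents are ordered alphabetically, ignoring any di-/tri- multipliers.
Assembling the pieces gives 1-bromo-11-fluoroundec-3-yne.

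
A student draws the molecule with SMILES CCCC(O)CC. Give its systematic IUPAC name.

hexan-3-ol

The longest carbon chain that includes the –OH group has 6 carbons, so the parent hydride is hexane.
The highest-priority functional group is an alcohol (–OH), so the name ends in -ol.
Choose the numbering such that numbering from this end puts the hydroxyl group at C-3 rather than C-4.
That gives the hydroxyl at C-3.
The name is hexan-3-ol.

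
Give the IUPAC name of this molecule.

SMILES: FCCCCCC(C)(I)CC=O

8-fluoro-3-iodo-3-methyloctanal

The longest chain bearing the –CHO group is 8 carbons long (octane).
The principal characteristic group is an aldehyde (terminal –CHO), named with the suffix -al.
Choose the numbering such that the aldehyde carbon is C-1 by definition.
That gives a fluoro group at C-8; an iodo group at C-3; a methyl group at C-3.
Substituent prefixes are cited in alphabetical order (multiplying prefixes like di-/tri- are ignored for ordering).
Assembling the pieces gives 8-fluoro-3-iodo-3-methyloctanal.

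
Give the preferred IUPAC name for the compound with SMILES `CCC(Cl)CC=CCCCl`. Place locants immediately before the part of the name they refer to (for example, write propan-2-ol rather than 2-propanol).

The longest chain bearing the multiple bond is 8 carbons long (octane).
A C=C double bond in the chain gives the infix -ene-.
The numbering direction is chosen so that numbering from this end puts the double bond at C-3 rather than C-5.
That gives the double bond between C-3 and C-4; chloro groups at C-1 and C-6.
Assembling the pieces gives 1,6-dichlorooct-3-ene.

1,6-dichlorooct-3-ene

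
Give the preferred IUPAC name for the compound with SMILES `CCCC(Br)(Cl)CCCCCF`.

6-bromo-6-chloro-1-fluorononane

The parent chain contains 9 carbons (nonane).
Choose the numbering such that the substituent locant set {1,6,6} is lower than {4,4,9} at the first point of difference.
This places a bromo group at C-6; a chloro group at C-6; a fluoro group at C-1.
Substituent prefixes are cited in alphabetical order (multiplying prefixes like di-/tri- are ignored for ordering).
Assembling the pieces gives 6-bromo-6-chloro-1-fluorononane.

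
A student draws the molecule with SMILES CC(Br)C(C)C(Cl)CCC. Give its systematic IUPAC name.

2-bromo-4-chloro-3-methylheptane

The longest carbon chain is 7 atoms: the parent is heptane.
The numbering direction is chosen so that the substituent locant set {2,3,4} is lower than {4,5,6} at the first point of difference.
This places a bromo group at C-2; a chloro group at C-4; a methyl group at C-3.
Substituent prefixes are cited in alphabetical order (multiplying prefixes like di-/tri- are ignored for ordering).
The name is 2-bromo-4-chloro-3-methylheptane.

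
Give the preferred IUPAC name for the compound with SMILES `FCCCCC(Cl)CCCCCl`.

1,5-dichloro-9-fluorononane

The longest continuous carbon chain has 9 atoms, so the parent hydride is nonane.
Choose the numbering such that the locant sets are identical either way, so the alphabetically earlier chloro substituent takes the lower locants ({1,5} rather than {5,9}, first differing at 1 vs 5).
This places chloro groups at C-1 and C-5; a fluoro group at C-9.
Prefixes are listed alphabetically: chloro, fluoro.
Assembling the pieces gives 1,5-dichloro-9-fluorononane.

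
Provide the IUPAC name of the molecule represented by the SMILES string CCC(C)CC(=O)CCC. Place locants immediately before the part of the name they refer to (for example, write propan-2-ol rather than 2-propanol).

6-methyloctan-4-one

Counting along the main chain through the carbonyl gives 8 carbons: the parent is octane.
The highest-priority functional group is a ketone (C=O on an internal carbon), so the name ends in -one.
Number the chain so that numbering from this end puts the carbonyl group at C-4 rather than C-5.
With this numbering: the carbonyl at C-4; a methyl group at C-6.
Assembling the pieces gives 6-methyloctan-4-one.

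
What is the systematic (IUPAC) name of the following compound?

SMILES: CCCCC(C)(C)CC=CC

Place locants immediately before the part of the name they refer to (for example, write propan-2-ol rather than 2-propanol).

5,5-dimethylnon-2-ene

The longest chain bearing the multiple bond is 9 carbons long (nonane).
A C=C double bond in the chain gives the infix -ene-.
Choose the numbering such that numbering from this end puts the double bond at C-2 rather than C-7.
With this numbering: the double bond between C-2 and C-3; two methyl groups at C-5.
Assembling the pieces gives 5,5-dimethylnon-2-ene.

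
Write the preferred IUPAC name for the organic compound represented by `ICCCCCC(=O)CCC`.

9-iodononan-4-one

The longest chain bearing the carbonyl is 9 carbons long (nonane).
The highest-priority functional group is a ketone (C=O on an internal carbon), so the name ends in -one.
Choose the numbering such that numbering from this end puts the carbonyl group at C-4 rather than C-6.
This places the carbonyl at C-4; an iodo group at C-9.
The name is 9-iodononan-4-one.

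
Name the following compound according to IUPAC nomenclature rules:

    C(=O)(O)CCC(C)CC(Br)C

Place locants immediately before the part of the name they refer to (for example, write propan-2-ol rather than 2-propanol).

6-bromo-4-methylheptanoic acid

Counting along the main chain through the –COOH group gives 7 carbons: the parent is heptane.
The principal characteristic group is a carboxylic acid (terminal –COOH), named with the suffix -oic acid.
Choose the numbering such that the carboxylic acid carbon is C-1 by definition.
That gives a bromo group at C-6; a methyl group at C-4.
Prefixes are listed alphabetically: bromo, methyl.
Putting it together: 6-bromo-4-methylheptanoic acid.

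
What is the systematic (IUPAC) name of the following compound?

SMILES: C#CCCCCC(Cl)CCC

7-chlorodec-1-yne

Counting along the main chain through the multiple bond gives 10 carbons: the parent is decane.
There is one C≡C triple bond, indicated by the ending -yne.
Number the chain so that numbering from this end puts the triple bond at C-1 rather than C-9.
That gives the triple bond between C-1 and C-2; a chloro group at C-7.
Assembling the pieces gives 7-chlorodec-1-yne.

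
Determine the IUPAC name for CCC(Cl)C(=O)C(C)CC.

Counting along the main chain through the carbonyl gives 7 carbons: the parent is heptane.
A ketone (C=O on an internal carbon) is the principal characteristic group, giving the suffix -one.
Number the chain so that the locant sets are identical either way, so the alphabetically earlier chloro substituent takes the lower locant (3 rather than 5).
That gives the carbonyl at C-4; a chloro group at C-3; a methyl group at C-5.
The substituents are ordered alphabetically, ignoring any di-/tri- multipliers.
Putting it together: 3-chloro-5-methylheptan-4-one.

3-chloro-5-methylheptan-4-one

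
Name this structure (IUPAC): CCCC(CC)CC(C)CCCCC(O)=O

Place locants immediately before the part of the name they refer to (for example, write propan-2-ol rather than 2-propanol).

Counting along the main chain through the –COOH group gives 11 carbons: the parent is undecane.
The highest-priority functional group is a carboxylic acid (terminal –COOH), so the name ends in -oic acid.
Choose the numbering such that the carboxylic acid carbon is C-1 by definition.
This places an ethyl group at C-8; a methyl group at C-6.
The substituents are ordered alphabetically, ignoring any di-/tri- multipliers.
The name is 8-ethyl-6-methylundecanoic acid.

8-ethyl-6-methylundecanoic acid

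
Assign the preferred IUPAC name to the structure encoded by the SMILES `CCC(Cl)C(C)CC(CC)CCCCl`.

1,7-dichloro-4-ethyl-6-methylnonane

The longest carbon chain is 9 atoms: the parent is nonane.
Number the chain so that the substituent locant set {1,4,6,7} is lower than {3,4,6,9} at the first point of difference.
With this numbering: chloro groups at C-1 and C-7; an ethyl group at C-4; a methyl group at C-6.
Prefixes are listed alphabetically: chloro, ethyl, methyl.
Assembling the pieces gives 1,7-dichloro-4-ethyl-6-methylnonane.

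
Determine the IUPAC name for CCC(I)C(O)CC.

4-iodohexan-3-ol

The longest carbon chain that includes the –OH group has 6 carbons, so the parent hydride is hexane.
The principal characteristic group is an alcohol (–OH), named with the suffix -ol.
Choose the numbering such that numbering from this end puts the hydroxyl group at C-3 rather than C-4.
With this numbering: the hydroxyl at C-3; an iodo group at C-4.
The name is 4-iodohexan-3-ol.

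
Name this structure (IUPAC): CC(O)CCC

pentan-2-ol

The longest chain bearing the –OH group is 5 carbons long (pentane).
The highest-priority functional group is an alcohol (–OH), so the name ends in -ol.
Choose the numbering such that numbering from this end puts the hydroxyl group at C-2 rather than C-4.
This places the hydroxyl at C-2.
Putting it together: pentan-2-ol.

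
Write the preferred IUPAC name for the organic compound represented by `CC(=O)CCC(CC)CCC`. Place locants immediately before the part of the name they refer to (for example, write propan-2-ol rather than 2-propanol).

The longest carbon chain that includes the carbonyl has 8 carbons, so the parent hydride is octane.
A ketone (C=O on an internal carbon) is the principal characteristic group, giving the suffix -one.
Number the chain so that numbering from this end puts the carbonyl group at C-2 rather than C-7.
With this numbering: the carbonyl at C-2; an ethyl group at C-5.
Putting it together: 5-ethyloctan-2-one.

5-ethyloctan-2-one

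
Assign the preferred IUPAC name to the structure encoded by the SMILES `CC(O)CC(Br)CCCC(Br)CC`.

Counting along the main chain through the –OH group gives 10 carbons: the parent is decane.
An alcohol (–OH) is the principal characteristic group, giving the suffix -ol.
Choose the numbering such that numbering from this end puts the hydroxyl group at C-2 rather than C-9.
With this numbering: the hydroxyl at C-2; bromo groups at C-4 and C-8.
Assembling the pieces gives 4,8-dibromodecan-2-ol.

4,8-dibromodecan-2-ol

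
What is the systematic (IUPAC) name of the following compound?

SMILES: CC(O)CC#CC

The longest carbon chain that includes the –OH group and the multiple bond has 6 carbons, so the parent hydride is hexane.
The highest-priority functional group is an alcohol (–OH), so the name ends in -ol.
There is one C≡C triple bond, indicated by the ending -yne.
The numbering direction is chosen so that numbering from this end puts the hydroxyl group at C-2 rather than C-5.
This places the hydroxyl at C-2; the triple bond between C-4 and C-5.
Assembling the pieces gives hex-4-yn-2-ol.

hex-4-yn-2-ol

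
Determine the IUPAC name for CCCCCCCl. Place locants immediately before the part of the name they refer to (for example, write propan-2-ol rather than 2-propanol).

1-chlorohexane

The longest continuous carbon chain has 6 atoms, so the parent hydride is hexane.
The numbering direction is chosen so that the substituent locant set {1} is lower than {6} at the first point of difference.
With this numbering: a chloro group at C-1.
The name is 1-chlorohexane.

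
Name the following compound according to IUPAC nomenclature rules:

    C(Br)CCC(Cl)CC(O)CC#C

9-bromo-6-chloronon-1-yn-4-ol

The longest chain bearing the –OH group and the multiple bond is 9 carbons long (nonane).
An alcohol (–OH) is the principal characteristic group, giving the suffix -ol.
The chain contains a C≡C triple bond, so the unsaturation ending is -yne.
Number the chain so that numbering from this end puts the hydroxyl group at C-4 rather than C-6.
That gives the hydroxyl at C-4; the triple bond between C-1 and C-2; a bromo group at C-9; a chloro group at C-6.
The substituents are ordered alphabetically, ignoring any di-/tri- multipliers.
Assembling the pieces gives 9-bromo-6-chloronon-1-yn-4-ol.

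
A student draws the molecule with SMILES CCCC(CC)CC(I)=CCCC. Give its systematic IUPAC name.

7-ethyl-5-iododec-4-ene

The longest carbon chain that includes the multiple bond has 10 carbons, so the parent hydride is decane.
The chain contains a C=C double bond, so the unsaturation ending is -ene.
Number the chain so that numbering from this end puts the double bond at C-4 rather than C-6.
That gives the double bond between C-4 and C-5; an ethyl group at C-7; an iodo group at C-5.
Substituent prefixes are cited in alphabetical order (multiplying prefixes like di-/tri- are ignored for ordering).
Putting it together: 7-ethyl-5-iododec-4-ene.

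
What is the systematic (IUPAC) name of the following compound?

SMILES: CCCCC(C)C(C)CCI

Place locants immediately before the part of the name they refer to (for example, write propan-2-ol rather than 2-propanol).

The parent chain contains 8 carbons (octane).
Choose the numbering such that the substituent locant set {1,3,4} is lower than {5,6,8} at the first point of difference.
This places an iodo group at C-1; methyl groups at C-3 and C-4.
Prefixes are listed alphabetically: iodo, methyl.
Putting it together: 1-iodo-3,4-dimethyloctane.

1-iodo-3,4-dimethyloctane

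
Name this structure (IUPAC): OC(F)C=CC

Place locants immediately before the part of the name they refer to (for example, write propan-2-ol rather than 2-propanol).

1-fluorobut-2-en-1-ol

The longest carbon chain that includes the –OH group and the multiple bond has 4 carbons, so the parent hydride is butane.
The principal characteristic group is an alcohol (–OH), named with the suffix -ol.
A C=C double bond in the chain gives the infix -ene-.
Choose the numbering such that numbering from this end puts the hydroxyl group at C-1 rather than C-4.
With this numbering: the hydroxyl at C-1; the double bond between C-2 and C-3; a fluoro group at C-1.
The name is 1-fluorobut-2-en-1-ol.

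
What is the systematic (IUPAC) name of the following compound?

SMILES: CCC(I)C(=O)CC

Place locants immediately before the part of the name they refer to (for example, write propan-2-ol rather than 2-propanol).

4-iodohexan-3-one

The longest chain bearing the carbonyl is 6 carbons long (hexane).
The principal characteristic group is a ketone (C=O on an internal carbon), named with the suffix -one.
Number the chain so that numbering from this end puts the carbonyl group at C-3 rather than C-4.
This places the carbonyl at C-3; an iodo group at C-4.
The name is 4-iodohexan-3-one.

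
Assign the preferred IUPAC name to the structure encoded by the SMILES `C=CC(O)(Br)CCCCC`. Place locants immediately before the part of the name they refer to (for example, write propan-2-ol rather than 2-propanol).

3-bromooct-1-en-3-ol

The longest carbon chain that includes the –OH group and the multiple bond has 8 carbons, so the parent hydride is octane.
The principal characteristic group is an alcohol (–OH), named with the suffix -ol.
There is one C=C double bond, indicated by the ending -ene.
Number the chain so that numbering from this end puts the hydroxyl group at C-3 rather than C-6.
This places the hydroxyl at C-3; the double bond between C-1 and C-2; a bromo group at C-3.
Assembling the pieces gives 3-bromooct-1-en-3-ol.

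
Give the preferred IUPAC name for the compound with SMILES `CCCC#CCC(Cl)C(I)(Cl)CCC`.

7,8-dichloro-8-iodoundec-4-yne

Counting along the main chain through the multiple bond gives 11 carbons: the parent is undecane.
The chain contains a C≡C triple bond, so the unsaturation ending is -yne.
Number the chain so that numbering from this end puts the triple bond at C-4 rather than C-7.
With this numbering: the triple bond between C-4 and C-5; chloro groups at C-7 and C-8; an iodo group at C-8.
Substituent prefixes are cited in alphabetical order (multiplying prefixes like di-/tri- are ignored for ordering).
The name is 7,8-dichloro-8-iodoundec-4-yne.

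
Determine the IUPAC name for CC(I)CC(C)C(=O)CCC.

7-iodo-5-methyloctan-4-one

Counting along the main chain through the carbonyl gives 8 carbons: the parent is octane.
The highest-priority functional group is a ketone (C=O on an internal carbon), so the name ends in -one.
Number the chain so that numbering from this end puts the carbonyl group at C-4 rather than C-5.
This places the carbonyl at C-4; an iodo group at C-7; a methyl group at C-5.
Prefixes are listed alphabetically: iodo, methyl.
Assembling the pieces gives 7-iodo-5-methyloctan-4-one.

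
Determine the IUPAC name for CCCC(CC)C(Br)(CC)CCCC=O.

5-bromo-5,6-diethylnonanal

The longest chain bearing the –CHO group is 9 carbons long (nonane).
The highest-priority functional group is an aldehyde (terminal –CHO), so the name ends in -al.
Choose the numbering such that the aldehyde carbon is C-1 by definition.
That gives a bromo group at C-5; ethyl groups at C-5 and C-6.
Substituent prefixes are cited in alphabetical order (multiplying prefixes like di-/tri- are ignored for ordering).
Assembling the pieces gives 5-bromo-5,6-diethylnonanal.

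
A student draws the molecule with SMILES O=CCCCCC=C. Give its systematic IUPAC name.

hept-6-enal

The longest carbon chain that includes the –CHO group and the multiple bond has 7 carbons, so the parent hydride is heptane.
The principal characteristic group is an aldehyde (terminal –CHO), named with the suffix -al.
There is one C=C double bond, indicated by the ending -ene.
Choose the numbering such that the aldehyde carbon is C-1 by definition.
That gives the double bond between C-6 and C-7.
Putting it together: hept-6-enal.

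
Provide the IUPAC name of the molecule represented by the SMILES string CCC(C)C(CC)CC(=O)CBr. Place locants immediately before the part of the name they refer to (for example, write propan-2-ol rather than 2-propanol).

The longest carbon chain that includes the carbonyl has 7 carbons, so the parent hydride is heptane.
The highest-priority functional group is a ketone (C=O on an internal carbon), so the name ends in -one.
The numbering direction is chosen so that numbering from this end puts the carbonyl group at C-2 rather than C-6.
This places the carbonyl at C-2; a bromo group at C-1; an ethyl group at C-4; a methyl group at C-5.
Substituent prefixes are cited in alphabetical order (multiplying prefixes like di-/tri- are ignored for ordering).
The name is 1-bromo-4-ethyl-5-methylheptan-2-one.

1-bromo-4-ethyl-5-methylheptan-2-one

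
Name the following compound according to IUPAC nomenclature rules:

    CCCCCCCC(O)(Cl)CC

3-chlorodecan-3-ol

The longest carbon chain that includes the –OH group has 10 carbons, so the parent hydride is decane.
The highest-priority functional group is an alcohol (–OH), so the name ends in -ol.
Number the chain so that numbering from this end puts the hydroxyl group at C-3 rather than C-8.
That gives the hydroxyl at C-3; a chloro group at C-3.
Putting it together: 3-chlorodecan-3-ol.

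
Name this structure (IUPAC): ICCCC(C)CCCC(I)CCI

1,3,10-triiodo-7-methyldecane

The longest continuous carbon chain has 10 atoms, so the parent hydride is decane.
The numbering direction is chosen so that the substituent locant set {1,3,7,10} is lower than {1,4,8,10} at the first point of difference.
With this numbering: iodo groups at C-1 and C-3 and C-10; a methyl group at C-7.
Prefixes are listed alphabetically: iodo, methyl.
Assembling the pieces gives 1,3,10-triiodo-7-methyldecane.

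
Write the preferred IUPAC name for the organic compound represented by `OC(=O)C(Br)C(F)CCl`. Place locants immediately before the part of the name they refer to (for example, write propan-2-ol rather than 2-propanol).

2-bromo-4-chloro-3-fluorobutanoic acid

The longest chain bearing the –COOH group is 4 carbons long (butane).
A carboxylic acid (terminal –COOH) is the principal characteristic group, giving the suffix -oic acid.
Choose the numbering such that the carboxylic acid carbon is C-1 by definition.
With this numbering: a bromo group at C-2; a chloro group at C-4; a fluoro group at C-3.
Substituent prefixes are cited in alphabetical order (multiplying prefixes like di-/tri- are ignored for ordering).
Assembling the pieces gives 2-bromo-4-chloro-3-fluorobutanoic acid.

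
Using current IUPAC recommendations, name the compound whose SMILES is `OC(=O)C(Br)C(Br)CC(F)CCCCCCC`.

The longest carbon chain that includes the –COOH group has 12 carbons, so the parent hydride is dodecane.
The highest-priority functional group is a carboxylic acid (terminal –COOH), so the name ends in -oic acid.
Choose the numbering such that the carboxylic acid carbon is C-1 by definition.
That gives bromo groups at C-2 and C-3; a fluoro group at C-5.
The substituents are ordered alphabetically, ignoring any di-/tri- multipliers.
Assembling the pieces gives 2,3-dibromo-5-fluorododecanoic acid.

2,3-dibromo-5-fluorododecanoic acid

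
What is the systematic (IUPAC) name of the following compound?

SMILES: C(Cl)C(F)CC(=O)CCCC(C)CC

1-chloro-2-fluoro-8-methyldecan-4-one

The longest carbon chain that includes the carbonyl has 10 carbons, so the parent hydride is decane.
The principal characteristic group is a ketone (C=O on an internal carbon), named with the suffix -one.
Number the chain so that numbering from this end puts the carbonyl group at C-4 rather than C-7.
This places the carbonyl at C-4; a chloro group at C-1; a fluoro group at C-2; a methyl group at C-8.
The substituents are ordered alphabetically, ignoring any di-/tri- multipliers.
Assembling the pieces gives 1-chloro-2-fluoro-8-methyldecan-4-one.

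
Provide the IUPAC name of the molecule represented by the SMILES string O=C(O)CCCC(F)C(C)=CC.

Counting along the main chain through the –COOH group and the multiple bond gives 8 carbons: the parent is octane.
The highest-priority functional group is a carboxylic acid (terminal –COOH), so the name ends in -oic acid.
The chain contains a C=C double bond, so the unsaturation ending is -ene.
Choose the numbering such that the carboxylic acid carbon is C-1 by definition.
This places the double bond between C-6 and C-7; a fluoro group at C-5; a methyl group at C-6.
The substituents are ordered alphabetically, ignoring any di-/tri- multipliers.
The name is 5-fluoro-6-methyloct-6-enoic acid.

5-fluoro-6-methyloct-6-enoic acid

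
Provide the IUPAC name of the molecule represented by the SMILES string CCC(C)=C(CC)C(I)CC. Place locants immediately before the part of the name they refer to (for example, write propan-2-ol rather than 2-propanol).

4-ethyl-5-iodo-3-methylhept-3-ene

Counting along the main chain through the multiple bond gives 7 carbons: the parent is heptane.
There is one C=C double bond, indicated by the ending -ene.
Number the chain so that numbering from this end puts the double bond at C-3 rather than C-4.
This places the double bond between C-3 and C-4; an ethyl group at C-4; an iodo group at C-5; a methyl group at C-3.
Prefixes are listed alphabetically: ethyl, iodo, methyl.
Putting it together: 4-ethyl-5-iodo-3-methylhept-3-ene.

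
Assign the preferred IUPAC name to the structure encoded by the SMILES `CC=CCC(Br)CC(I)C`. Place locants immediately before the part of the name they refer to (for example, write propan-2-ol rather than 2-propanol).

The longest carbon chain that includes the multiple bond has 8 carbons, so the parent hydride is octane.
A C=C double bond in the chain gives the infix -ene-.
The numbering direction is chosen so that numbering from this end puts the double bond at C-2 rather than C-6.
That gives the double bond between C-2 and C-3; a bromo group at C-5; an iodo group at C-7.
Prefixes are listed alphabetically: bromo, iodo.
The name is 5-bromo-7-iodooct-2-ene.

5-bromo-7-iodooct-2-ene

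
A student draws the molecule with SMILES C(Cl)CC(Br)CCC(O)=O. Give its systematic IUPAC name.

Counting along the main chain through the –COOH group gives 6 carbons: the parent is hexane.
The highest-priority functional group is a carboxylic acid (terminal –COOH), so the name ends in -oic acid.
Number the chain so that the carboxylic acid carbon is C-1 by definition.
This places a bromo group at C-4; a chloro group at C-6.
Substituent prefixes are cited in alphabetical order (multiplying prefixes like di-/tri- are ignored for ordering).
Assembling the pieces gives 4-bromo-6-chlorohexanoic acid.

4-bromo-6-chlorohexanoic acid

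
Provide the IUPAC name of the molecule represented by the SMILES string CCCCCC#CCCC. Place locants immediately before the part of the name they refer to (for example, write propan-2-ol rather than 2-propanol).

The longest carbon chain that includes the multiple bond has 10 carbons, so the parent hydride is decane.
There is one C≡C triple bond, indicated by the ending -yne.
Choose the numbering such that numbering from this end puts the triple bond at C-4 rather than C-6.
This places the triple bond between C-4 and C-5.
Assembling the pieces gives dec-4-yne.

dec-4-yne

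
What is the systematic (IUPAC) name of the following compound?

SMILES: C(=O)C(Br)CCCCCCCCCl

Counting along the main chain through the –CHO group gives 10 carbons: the parent is decane.
The principal characteristic group is an aldehyde (terminal –CHO), named with the suffix -al.
Number the chain so that the aldehyde carbon is C-1 by definition.
This places a bromo group at C-2; a chloro group at C-10.
Prefixes are listed alphabetically: bromo, chloro.
The name is 2-bromo-10-chlorodecanal.

2-bromo-10-chlorodecanal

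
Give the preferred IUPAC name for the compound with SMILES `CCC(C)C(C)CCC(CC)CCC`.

The longest continuous carbon chain has 10 atoms, so the parent hydride is decane.
Choose the numbering such that the substituent locant set {3,4,7} is lower than {4,7,8} at the first point of difference.
That gives an ethyl group at C-7; methyl groups at C-3 and C-4.
The substituents are ordered alphabetically, ignoring any di-/tri- multipliers.
The name is 7-ethyl-3,4-dimethyldecane.

7-ethyl-3,4-dimethyldecane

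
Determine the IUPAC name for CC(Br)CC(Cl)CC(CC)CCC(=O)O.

The longest carbon chain that includes the –COOH group has 9 carbons, so the parent hydride is nonane.
A carboxylic acid (terminal –COOH) is the principal characteristic group, giving the suffix -oic acid.
Number the chain so that the carboxylic acid carbon is C-1 by definition.
That gives a bromo group at C-8; a chloro group at C-6; an ethyl group at C-4.
Prefixes are listed alphabetically: bromo, chloro, ethyl.
The name is 8-bromo-6-chloro-4-ethylnonanoic acid.

8-bromo-6-chloro-4-ethylnonanoic acid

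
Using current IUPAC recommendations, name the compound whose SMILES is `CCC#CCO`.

pent-2-yn-1-ol

The longest carbon chain that includes the –OH group and the multiple bond has 5 carbons, so the parent hydride is pentane.
The principal characteristic group is an alcohol (–OH), named with the suffix -ol.
A C≡C triple bond in the chain gives the infix -yne-.
Number the chain so that numbering from this end puts the hydroxyl group at C-1 rather than C-5.
With this numbering: the hydroxyl at C-1; the triple bond between C-2 and C-3.
The name is pent-2-yn-1-ol.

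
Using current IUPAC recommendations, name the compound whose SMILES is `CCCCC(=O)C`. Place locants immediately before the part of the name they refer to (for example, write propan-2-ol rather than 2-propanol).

hexan-2-one

The longest carbon chain that includes the carbonyl has 6 carbons, so the parent hydride is hexane.
The highest-priority functional group is a ketone (C=O on an internal carbon), so the name ends in -one.
The numbering direction is chosen so that numbering from this end puts the carbonyl group at C-2 rather than C-5.
With this numbering: the carbonyl at C-2.
Assembling the pieces gives hexan-2-one.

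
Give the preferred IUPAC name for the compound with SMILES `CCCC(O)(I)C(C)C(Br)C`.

2-bromo-4-iodo-3-methylheptan-4-ol

The longest chain bearing the –OH group is 7 carbons long (heptane).
The highest-priority functional group is an alcohol (–OH), so the name ends in -ol.
Choose the numbering such that the substituent locant set {2,3,4} is lower than {4,5,6} at the first point of difference.
This places the hydroxyl at C-4; a bromo group at C-2; an iodo group at C-4; a methyl group at C-3.
Substituent prefixes are cited in alphabetical order (multiplying prefixes like di-/tri- are ignored for ordering).
The name is 2-bromo-4-iodo-3-methylheptan-4-ol.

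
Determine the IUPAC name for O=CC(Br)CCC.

The longest chain bearing the –CHO group is 5 carbons long (pentane).
The highest-priority functional group is an aldehyde (terminal –CHO), so the name ends in -al.
Choose the numbering such that the aldehyde carbon is C-1 by definition.
This places a bromo group at C-2.
The name is 2-bromopentanal.

2-bromopentanal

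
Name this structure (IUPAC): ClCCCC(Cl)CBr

The longest carbon chain is 5 atoms: the parent is pentane.
The numbering direction is chosen so that the substituent locant set {1,2,5} is lower than {1,4,5} at the first point of difference.
This places a bromo group at C-1; chloro groups at C-2 and C-5.
Prefixes are listed alphabetically: bromo, chloro.
Assembling the pieces gives 1-bromo-2,5-dichloropentane.

1-bromo-2,5-dichloropentane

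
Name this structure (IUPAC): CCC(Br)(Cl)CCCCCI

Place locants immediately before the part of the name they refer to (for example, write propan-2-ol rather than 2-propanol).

6-bromo-6-chloro-1-iodooctane

The longest carbon chain is 8 atoms: the parent is octane.
Number the chain so that the substituent locant set {1,6,6} is lower than {3,3,8} at the first point of difference.
With this numbering: a bromo group at C-6; a chloro group at C-6; an iodo group at C-1.
Substituent prefixes are cited in alphabetical order (multiplying prefixes like di-/tri- are ignored for ordering).
The name is 6-bromo-6-chloro-1-iodooctane.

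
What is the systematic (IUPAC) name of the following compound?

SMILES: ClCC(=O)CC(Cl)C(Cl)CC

The longest carbon chain that includes the carbonyl has 7 carbons, so the parent hydride is heptane.
The highest-priority functional group is a ketone (C=O on an internal carbon), so the name ends in -one.
The numbering direction is chosen so that numbering from this end puts the carbonyl group at C-2 rather than C-6.
This places the carbonyl at C-2; chloro groups at C-1 and C-4 and C-5.
The name is 1,4,5-trichloroheptan-2-one.

1,4,5-trichloroheptan-2-one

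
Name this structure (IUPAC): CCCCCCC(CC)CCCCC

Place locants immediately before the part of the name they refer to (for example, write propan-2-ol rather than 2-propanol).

The longest carbon chain is 12 atoms: the parent is dodecane.
Number the chain so that the substituent locant set {6} is lower than {7} at the first point of difference.
This places an ethyl group at C-6.
Putting it together: 6-ethyldodecane.

6-ethyldodecane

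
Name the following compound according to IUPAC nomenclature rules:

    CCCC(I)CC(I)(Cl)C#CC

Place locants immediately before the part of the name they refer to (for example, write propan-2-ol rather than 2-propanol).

Counting along the main chain through the multiple bond gives 9 carbons: the parent is nonane.
A C≡C triple bond in the chain gives the infix -yne-.
Choose the numbering such that numbering from this end puts the triple bond at C-2 rather than C-7.
This places the triple bond between C-2 and C-3; a chloro group at C-4; iodo groups at C-4 and C-6.
Substituent prefixes are cited in alphabetical order (multiplying prefixes like di-/tri- are ignored for ordering).
Putting it together: 4-chloro-4,6-diiodonon-2-yne.

4-chloro-4,6-diiodonon-2-yne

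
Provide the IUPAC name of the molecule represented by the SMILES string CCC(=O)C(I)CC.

4-iodohexan-3-one

The longest chain bearing the carbonyl is 6 carbons long (hexane).
The highest-priority functional group is a ketone (C=O on an internal carbon), so the name ends in -one.
Number the chain so that numbering from this end puts the carbonyl group at C-3 rather than C-4.
This places the carbonyl at C-3; an iodo group at C-4.
Putting it together: 4-iodohexan-3-one.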